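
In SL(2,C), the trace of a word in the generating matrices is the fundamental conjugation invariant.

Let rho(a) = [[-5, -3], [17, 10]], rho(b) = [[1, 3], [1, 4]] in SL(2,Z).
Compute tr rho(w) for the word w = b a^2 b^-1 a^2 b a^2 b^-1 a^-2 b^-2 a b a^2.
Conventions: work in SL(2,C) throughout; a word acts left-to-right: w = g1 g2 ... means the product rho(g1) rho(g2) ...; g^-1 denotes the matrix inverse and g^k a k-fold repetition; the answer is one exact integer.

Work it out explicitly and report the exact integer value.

2471976123246158

rho(b) = [[1, 3], [1, 4]]
... * rho(a) = [[-5, -3], [17, 10]]  ->  [[46, 27], [63, 37]]
... * rho(a) = [[-5, -3], [17, 10]]  ->  [[229, 132], [314, 181]]
... * rho(b^-1) = [[4, -3], [-1, 1]]  ->  [[784, -555], [1075, -761]]
... * rho(a) = [[-5, -3], [17, 10]]  ->  [[-13355, -7902], [-18312, -10835]]
... * rho(a) = [[-5, -3], [17, 10]]  ->  [[-67559, -38955], [-92635, -53414]]
... * rho(b) = [[1, 3], [1, 4]]  ->  [[-106514, -358497], [-146049, -491561]]
... * rho(a) = [[-5, -3], [17, 10]]  ->  [[-5561879, -3265428], [-7626292, -4477463]]
... * rho(a) = [[-5, -3], [17, 10]]  ->  [[-27702881, -15968643], [-37985411, -21895754]]
... * rho(b^-1) = [[4, -3], [-1, 1]]  ->  [[-94842881, 67140000], [-130045890, 92060479]]
... * rho(a^-1) = [[10, 3], [-17, -5]]  ->  [[-2089808810, -620228643], [-2865487043, -850440065]]
... * rho(a^-1) = [[10, 3], [-17, -5]]  ->  [[-10354201169, -3168283215], [-14197389325, -4344260804]]
... * rho(b^-1) = [[4, -3], [-1, 1]]  ->  [[-38248521461, 27894320292], [-52445296496, 38247907171]]
... * rho(b^-1) = [[4, -3], [-1, 1]]  ->  [[-180888406136, 142639884675], [-248029093155, 195583796659]]
... * rho(a) = [[-5, -3], [17, 10]]  ->  [[3329320070155, 1969064065158], [4565070008978, 2699925246055]]
... * rho(b) = [[1, 3], [1, 4]]  ->  [[5298384135313, 17864216471097], [7264995255033, 24494911011154]]
... * rho(a) = [[-5, -3], [17, 10]]  ->  [[277199759332084, 162747012305031], [380088510914453, 223154124346441]]
... * rho(a) = [[-5, -3], [17, 10]]  ->  [[1380700412525107, 795870845054058], [1893177559317232, 1091275710721051]]
tr = 1380700412525107 + 1091275710721051 = 2471976123246158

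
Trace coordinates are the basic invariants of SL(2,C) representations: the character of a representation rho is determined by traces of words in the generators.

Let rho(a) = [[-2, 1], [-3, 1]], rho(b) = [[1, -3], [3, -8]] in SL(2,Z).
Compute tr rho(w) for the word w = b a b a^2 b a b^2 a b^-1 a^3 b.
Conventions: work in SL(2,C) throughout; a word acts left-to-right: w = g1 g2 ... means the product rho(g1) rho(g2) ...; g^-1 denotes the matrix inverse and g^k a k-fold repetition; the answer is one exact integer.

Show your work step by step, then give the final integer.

-214

rho(b) = [[1, -3], [3, -8]]
... * rho(a) = [[-2, 1], [-3, 1]]  ->  [[7, -2], [18, -5]]
... * rho(b) = [[1, -3], [3, -8]]  ->  [[1, -5], [3, -14]]
... * rho(a) = [[-2, 1], [-3, 1]]  ->  [[13, -4], [36, -11]]
... * rho(a) = [[-2, 1], [-3, 1]]  ->  [[-14, 9], [-39, 25]]
... * rho(b) = [[1, -3], [3, -8]]  ->  [[13, -30], [36, -83]]
... * rho(a) = [[-2, 1], [-3, 1]]  ->  [[64, -17], [177, -47]]
... * rho(b) = [[1, -3], [3, -8]]  ->  [[13, -56], [36, -155]]
... * rho(b) = [[1, -3], [3, -8]]  ->  [[-155, 409], [-429, 1132]]
... * rho(a) = [[-2, 1], [-3, 1]]  ->  [[-917, 254], [-2538, 703]]
... * rho(b^-1) = [[-8, 3], [-3, 1]]  ->  [[6574, -2497], [18195, -6911]]
... * rho(a) = [[-2, 1], [-3, 1]]  ->  [[-5657, 4077], [-15657, 11284]]
... * rho(a) = [[-2, 1], [-3, 1]]  ->  [[-917, -1580], [-2538, -4373]]
... * rho(a) = [[-2, 1], [-3, 1]]  ->  [[6574, -2497], [18195, -6911]]
... * rho(b) = [[1, -3], [3, -8]]  ->  [[-917, 254], [-2538, 703]]
tr = -917 + 703 = -214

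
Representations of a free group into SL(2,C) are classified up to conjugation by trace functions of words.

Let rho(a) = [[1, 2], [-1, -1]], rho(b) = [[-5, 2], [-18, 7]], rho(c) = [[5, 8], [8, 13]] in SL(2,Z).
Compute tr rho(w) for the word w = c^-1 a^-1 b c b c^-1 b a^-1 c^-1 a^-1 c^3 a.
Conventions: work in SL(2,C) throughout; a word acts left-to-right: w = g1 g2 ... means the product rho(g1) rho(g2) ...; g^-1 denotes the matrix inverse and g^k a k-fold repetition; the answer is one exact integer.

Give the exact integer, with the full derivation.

rho(c^-1) = [[13, -8], [-8, 5]]
... * rho(a^-1) = [[-1, -2], [1, 1]]  ->  [[-21, -34], [13, 21]]
... * rho(b) = [[-5, 2], [-18, 7]]  ->  [[717, -280], [-443, 173]]
... * rho(c) = [[5, 8], [8, 13]]  ->  [[1345, 2096], [-831, -1295]]
... * rho(b) = [[-5, 2], [-18, 7]]  ->  [[-44453, 17362], [27465, -10727]]
... * rho(c^-1) = [[13, -8], [-8, 5]]  ->  [[-716785, 442434], [442861, -273355]]
... * rho(b) = [[-5, 2], [-18, 7]]  ->  [[-4379887, 1663468], [2706085, -1027763]]
... * rho(a^-1) = [[-1, -2], [1, 1]]  ->  [[6043355, 10423242], [-3733848, -6439933]]
... * rho(c^-1) = [[13, -8], [-8, 5]]  ->  [[-4822321, 3769370], [2979440, -2328881]]
... * rho(a^-1) = [[-1, -2], [1, 1]]  ->  [[8591691, 13414012], [-5308321, -8287761]]
... * rho(c) = [[5, 8], [8, 13]]  ->  [[150270551, 243115684], [-92843693, -150207461]]
... * rho(c) = [[5, 8], [8, 13]]  ->  [[2696278227, 4362668300], [-1665878153, -2695446537]]
... * rho(c) = [[5, 8], [8, 13]]  ->  [[48382737535, 78284913716], [-29892963061, -48367830205]]
... * rho(a) = [[1, 2], [-1, -1]]  ->  [[-29902176181, 18480561354], [18474867144, -11418095917]]
tr = -29902176181 + -11418095917 = -41320272098

-41320272098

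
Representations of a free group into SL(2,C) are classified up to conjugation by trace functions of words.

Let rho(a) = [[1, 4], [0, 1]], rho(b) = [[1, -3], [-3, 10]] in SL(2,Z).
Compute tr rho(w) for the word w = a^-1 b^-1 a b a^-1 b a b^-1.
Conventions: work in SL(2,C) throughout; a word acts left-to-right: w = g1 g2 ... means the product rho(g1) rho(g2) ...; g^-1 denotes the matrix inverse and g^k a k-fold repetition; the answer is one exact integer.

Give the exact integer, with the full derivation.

3890

rho(a^-1) = [[1, -4], [0, 1]]
... * rho(b^-1) = [[10, 3], [3, 1]]  ->  [[-2, -1], [3, 1]]
... * rho(a) = [[1, 4], [0, 1]]  ->  [[-2, -9], [3, 13]]
... * rho(b) = [[1, -3], [-3, 10]]  ->  [[25, -84], [-36, 121]]
... * rho(a^-1) = [[1, -4], [0, 1]]  ->  [[25, -184], [-36, 265]]
... * rho(b) = [[1, -3], [-3, 10]]  ->  [[577, -1915], [-831, 2758]]
... * rho(a) = [[1, 4], [0, 1]]  ->  [[577, 393], [-831, -566]]
... * rho(b^-1) = [[10, 3], [3, 1]]  ->  [[6949, 2124], [-10008, -3059]]
tr = 6949 + -3059 = 3890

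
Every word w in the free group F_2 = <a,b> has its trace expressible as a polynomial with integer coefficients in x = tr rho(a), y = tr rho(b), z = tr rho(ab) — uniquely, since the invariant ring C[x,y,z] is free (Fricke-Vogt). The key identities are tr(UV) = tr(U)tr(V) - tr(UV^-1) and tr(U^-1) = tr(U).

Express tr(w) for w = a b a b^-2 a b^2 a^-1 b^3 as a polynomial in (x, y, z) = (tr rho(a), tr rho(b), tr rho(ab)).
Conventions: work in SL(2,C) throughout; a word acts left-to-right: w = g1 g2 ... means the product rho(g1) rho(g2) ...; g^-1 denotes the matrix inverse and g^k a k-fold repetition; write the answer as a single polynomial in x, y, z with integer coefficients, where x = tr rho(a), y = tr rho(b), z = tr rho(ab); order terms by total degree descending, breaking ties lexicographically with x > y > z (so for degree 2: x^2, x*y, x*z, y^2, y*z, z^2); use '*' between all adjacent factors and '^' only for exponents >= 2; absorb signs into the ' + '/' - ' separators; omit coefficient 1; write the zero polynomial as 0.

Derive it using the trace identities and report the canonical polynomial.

tr(a b a b) = tr(a b) tr(a b) - tr(1)   [split at repeated a] = z^2 - 2
tr(a b a) = tr(a) tr(b a) - tr(b) = x*z - y
tr(b a b a b) = tr(b) tr(a b a b) - tr(a b a) = y*z^2 - x*z - y
tr(a b a b^3) = tr(b) tr(b a b a b) - tr(b a b a) = y^2*z^2 - x*y*z - y^2 - z^2 + 2
tr(b^4 a b a) = tr(b) tr(a b a b^3) - tr(a b a b^2) = y^3*z^2 - x*y^2*z - y^3 - 2*y*z^2 + x*z + 3*y
tr(b a b) = tr(b) tr(a b) - tr(a) = y*z - x
tr(a b^3) = tr(b) tr(b a b) - tr(b a) = y^2*z - x*y - z
tr(b^3 a b) = tr(b) tr(a b^3) - tr(a b^2) = y^3*z - x*y^2 - 2*y*z + x
tr(b^4 a b) = tr(b) tr(b^3 a b) - tr(b^3 a) = y^4*z - x*y^3 - 3*y^2*z + 2*x*y + z
tr(b a b a^2 b^3) = tr(a) tr(b^4 a b a) - tr(b^4 a b) = x*y^3*z^2 - x^2*y^2*z - y^4*z - 2*x*y*z^2 + x^2*z + 3*y^2*z + x*y - z
tr(b a b a^2 b^2) = tr(a) tr(b^3 a b a) - tr(b^3 a b) = x*y^2*z^2 - x^2*y*z - y^3*z - x*z^2 + 2*y*z + x
tr(a b^5 a b a) = tr(b) tr(b a b a^2 b^3) - tr(b a b a^2 b^2) = x*y^4*z^2 - x^2*y^3*z - y^5*z - 3*x*y^2*z^2 + 2*x^2*y*z + 4*y^3*z + x*y^2 + x*z^2 - 3*y*z - x
tr(a b a b a b) = tr(b a b a) tr(b a) - tr(a b)   [split at repeated b] = z^3 - 3*z
tr(a b a b a) = tr(a) tr(b a b a) - tr(b a b) = x*z^2 - y*z - x
tr(b a b a b a b) = tr(b) tr(a b a b a b) - tr(a b a b a) = y*z^3 - x*z^2 - 2*y*z + x
tr(b^2 a b a b a b) = tr(b) tr(b a b a b a b) - tr(b a b a b a) = y^2*z^3 - x*y*z^2 - 2*y^2*z - z^3 + x*y + 3*z
tr(b a b a b a b^3) = tr(b) tr(b^2 a b a b a b) - tr(b^2 a b a b a) = y^3*z^3 - x*y^2*z^2 - 2*y^3*z - 2*y*z^3 + x*y^2 + x*z^2 + 5*y*z - x
tr(a b^5 a b a b) = tr(b) tr(b a b a b a b^3) - tr(b a b a b a b^2) = y^4*z^3 - x*y^3*z^2 - 2*y^4*z - 3*y^2*z^3 + x*y^3 + 2*x*y*z^2 + 7*y^2*z + z^3 - 2*x*y - 3*z
tr(b^-1 a b^5 a b a) = tr(a b^5 a b a) tr(b) - tr(a b^5 a b a b) = x*y^5*z^2 - x^2*y^4*z - y^6*z - y^4*z^3 - 2*x*y^3*z^2 + 2*x^2*y^2*z + 6*y^4*z + 3*y^2*z^3 - x*y*z^2 - 10*y^2*z - z^3 + x*y + 3*z
tr(b^3 a b a b^-2 a b^2) = tr(b^-1 a b^5 a b a) tr(b) - tr(b^-1 a b^5 a b a b) = x*y^6*z^2 - x^2*y^5*z - y^7*z - y^5*z^3 - 3*x*y^4*z^2 + 3*x^2*y^3*z + 7*y^5*z + 3*y^3*z^3 + 2*x*y^2*z^2 - 2*x^2*y*z - 14*y^3*z - y*z^3 - x*z^2 + 6*y*z + x
tr(a b a b^2 a) = tr(a) tr(b a b^2 a) - tr(b a b^2) = x*y*z^2 - x^2*z - y^2*z + z
tr(a b a b^2 a b^2) = tr(b) tr(a b a b^2 a b) - tr(a b a b^2 a) = y^2*z^3 - 2*x*y*z^2 + x^2*z - y^2*z + x*y - z
tr(b^2 a b^3 a b a) = tr(b) tr(a b a b^2 a b^2) - tr(a b a b^2 a b) = y^3*z^3 - 2*x*y^2*z^2 + x^2*y*z - y^3*z - y*z^3 + x*y^2 + x*z^2 + y*z - x
tr(a^2) = tr(a) tr(a) - tr(1) = x^2 - 2
tr(a b^2 a) = tr(b) tr(a^2 b) - tr(a^2) = x*y*z - x^2 - y^2 + 2
tr(a b^2 a b^2) = tr(b) tr(a b^2 a b) - tr(a b^2 a) = y^2*z^2 - 2*x*y*z + x^2 - 2
tr(b a b^3 a b) = tr(b) tr(a b^2 a b^2) - tr(a b^2 a b) = y^3*z^2 - 2*x*y^2*z + x^2*y - y*z^2 + x*z - y
tr(b^2 a b^3 a b) = tr(b) tr(b a b^3 a b) - tr(b a b^3 a) = y^4*z^2 - 2*x*y^3*z + x^2*y^2 - 2*y^2*z^2 + 2*x*y*z + z^2 - 2
tr(a b^2 a b^3 a b a) = tr(a) tr(b^2 a b^3 a b a) - tr(b^2 a b^3 a b) = x*y^3*z^3 - 2*x^2*y^2*z^2 - y^4*z^2 + x^3*y*z + x*y^3*z - x*y*z^3 + x^2*z^2 + 2*y^2*z^2 - x*y*z - x^2 - z^2 + 2
tr(a b a b a b a b) = tr(b a b a b a) tr(b a) - tr(a b a b)   [split at repeated b] = z^4 - 4*z^2 + 2
tr(a b a b a b a) = tr(a) tr(b a b a b a) - tr(b a b a b) = x*z^3 - y*z^2 - 2*x*z + y
tr(a b a b a b a b^2) = tr(b) tr(a b a b a b a b) - tr(a b a b a b a) = y*z^4 - x*z^3 - 3*y*z^2 + 2*x*z + y
tr(a b^3 a b a b a b) = tr(b) tr(a b a b a b a b^2) - tr(a b a b a b a b) = y^2*z^4 - x*y*z^3 - 3*y^2*z^2 - z^4 + 2*x*y*z + y^2 + 4*z^2 - 2
tr(a b a b a^2) = tr(a) tr(a b a b a) - tr(a b a b) = x^2*z^2 - x*y*z - x^2 - z^2 + 2
tr(b a b a b a^2 b) = tr(b) tr(a b a b a^2 b) - tr(a b a b a^2) = x*y*z^3 - x^2*z^2 - y^2*z^2 - x*y*z + x^2 + y^2 + z^2 - 2
tr(a b^3 a b a b a) = tr(b) tr(b a b a b a^2 b) - tr(b a b a b a^2) = x*y^2*z^3 - x^2*y*z^2 - y^3*z^2 - x*y^2*z - x*z^3 + x^2*y + y^3 + 2*y*z^2 + 2*x*z - 3*y
tr(a b^2 a b^3 a b a b) = tr(b) tr(a b^3 a b a b a b) - tr(a b^3 a b a b a) = y^3*z^4 - 2*x*y^2*z^3 + x^2*y*z^2 - 2*y^3*z^2 - y*z^4 + 3*x*y^2*z + x*z^3 - x^2*y + 2*y*z^2 - 2*x*z + y
tr(b^-1 a b^2 a b^3 a b a) = tr(a b^2 a b^3 a b a) tr(b) - tr(a b^2 a b^3 a b a b) = x*y^4*z^3 - 2*x^2*y^3*z^2 - y^5*z^2 - y^3*z^4 + x^3*y^2*z + x*y^4*z + x*y^2*z^3 + 4*y^3*z^2 + y*z^4 - 4*x*y^2*z - x*z^3 - 3*y*z^2 + 2*x*z + y
tr(b^3 a b a b^-2 a b^2 a) = tr(b^-1 a b^2 a b^3 a b a) tr(b) - tr(b^-1 a b^2 a b^3 a b a b) = x*y^5*z^3 - 2*x^2*y^4*z^2 - y^6*z^2 - y^4*z^4 + x^3*y^3*z + x*y^5*z + 2*x^2*y^2*z^2 + 5*y^4*z^2 + y^2*z^4 - x^3*y*z - 5*x*y^3*z - x^2*z^2 - 5*y^2*z^2 + 3*x*y*z + x^2 + y^2 + z^2 - 2
tr(a b a b^-2 a b^2 a^-1 b^3) = tr(b^3 a b a b^-2 a b^2) tr(a) - tr(b^3 a b a b^-2 a b^2 a) = x^2*y^6*z^2 - x^3*y^5*z - x*y^7*z - 2*x*y^5*z^3 - x^2*y^4*z^2 + y^6*z^2 + y^4*z^4 + 2*x^3*y^3*z + 6*x*y^5*z + 3*x*y^3*z^3 - 5*y^4*z^2 - y^2*z^4 - x^3*y*z - 9*x*y^3*z - x*y*z^3 + 5*y^2*z^2 + 3*x*y*z - y^2 - z^2 + 2

x^2*y^6*z^2 - x^3*y^5*z - x*y^7*z - 2*x*y^5*z^3 - x^2*y^4*z^2 + y^6*z^2 + y^4*z^4 + 2*x^3*y^3*z + 6*x*y^5*z + 3*x*y^3*z^3 - 5*y^4*z^2 - y^2*z^4 - x^3*y*z - 9*x*y^3*z - x*y*z^3 + 5*y^2*z^2 + 3*x*y*z - y^2 - z^2 + 2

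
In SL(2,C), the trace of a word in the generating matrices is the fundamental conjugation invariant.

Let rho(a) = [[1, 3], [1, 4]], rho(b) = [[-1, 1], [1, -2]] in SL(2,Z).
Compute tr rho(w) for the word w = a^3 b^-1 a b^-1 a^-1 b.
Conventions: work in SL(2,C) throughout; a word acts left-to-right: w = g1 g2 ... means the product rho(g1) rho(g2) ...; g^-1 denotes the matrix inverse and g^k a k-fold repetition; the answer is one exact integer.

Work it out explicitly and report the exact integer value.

rho(a) = [[1, 3], [1, 4]]
... * rho(a) = [[1, 3], [1, 4]]  ->  [[4, 15], [5, 19]]
... * rho(a) = [[1, 3], [1, 4]]  ->  [[19, 72], [24, 91]]
... * rho(b^-1) = [[-2, -1], [-1, -1]]  ->  [[-110, -91], [-139, -115]]
... * rho(a) = [[1, 3], [1, 4]]  ->  [[-201, -694], [-254, -877]]
... * rho(b^-1) = [[-2, -1], [-1, -1]]  ->  [[1096, 895], [1385, 1131]]
... * rho(a^-1) = [[4, -3], [-1, 1]]  ->  [[3489, -2393], [4409, -3024]]
... * rho(b) = [[-1, 1], [1, -2]]  ->  [[-5882, 8275], [-7433, 10457]]
tr = -5882 + 10457 = 4575

4575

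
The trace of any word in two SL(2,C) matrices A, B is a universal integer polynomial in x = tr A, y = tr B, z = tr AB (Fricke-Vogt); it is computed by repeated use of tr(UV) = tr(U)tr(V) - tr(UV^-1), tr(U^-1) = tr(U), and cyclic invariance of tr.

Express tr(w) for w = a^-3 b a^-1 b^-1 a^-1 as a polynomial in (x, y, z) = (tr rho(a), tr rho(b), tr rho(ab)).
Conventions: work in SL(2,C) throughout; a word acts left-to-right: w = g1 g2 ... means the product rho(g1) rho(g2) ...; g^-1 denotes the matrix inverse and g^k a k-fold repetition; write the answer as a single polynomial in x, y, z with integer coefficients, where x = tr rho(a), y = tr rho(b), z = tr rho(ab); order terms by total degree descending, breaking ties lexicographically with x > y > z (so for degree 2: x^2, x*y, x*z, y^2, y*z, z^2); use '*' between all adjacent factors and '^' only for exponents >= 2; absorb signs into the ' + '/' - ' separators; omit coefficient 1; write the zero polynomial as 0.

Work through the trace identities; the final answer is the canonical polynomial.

x^4*y*z - x^3*y^2 - x^3*z^2 - 2*x^2*y*z + x^3 + 2*x*y^2 + 2*x*z^2 - 3*x

trace(b a^-1) = trace(b) trace(a) - trace(b a) = x*y - z
trace(a^-2 b) = trace(b a^-1) trace(a) - trace(b) = x^2*y - x*z - y
trace(a^-3 b) = trace(a^-2 b) trace(a) - trace(a^-2 b a) = x^3*y - x^2*z - 2*x*y + z
trace(a^-2 b a^-2) = trace(a^-3 b) trace(a) - trace(a^-3 b a) = x^4*y - x^3*z - 3*x^2*y + 2*x*z + y
trace(a^-4 b a^-1) = trace(a^-2 b a^-2) trace(a) - trace(a^-2 b a^-1) = x^5*y - x^4*z - 4*x^3*y + 3*x^2*z + 3*x*y - z
trace(b^2) = trace(b) trace(b) - trace(1) = y^2 - 2
trace(b^2 a) = trace(b) trace(a b) - trace(a) = y*z - x
trace(b^2 a^-1) = trace(b^2) trace(a) - trace(b^2 a) = x*y^2 - y*z - x
trace(a^-1 b^2 a^-1) = trace(b^2 a^-1) trace(a) - trace(b^2) = x^2*y^2 - x*y*z - x^2 - y^2 + 2
trace(a^-3 b^2) = trace(a^-1 b^2 a^-1) trace(a) - trace(a^-1 b^2) = x^3*y^2 - x^2*y*z - x^3 - 2*x*y^2 + y*z + 3*x
trace(b a^-4 b) = trace(a^-3 b^2) trace(a) - trace(a^-3 b^2 a) = x^4*y^2 - x^3*y*z - x^4 - 3*x^2*y^2 + 2*x*y*z + 4*x^2 + y^2 - 2
trace(b a b a) = trace(a b) trace(a b) - trace(1)   [split at repeated a] = z^2 - 2
trace(a^-1 b a b) = trace(b a b) trace(a) - trace(b a b a) = x*y*z - x^2 - z^2 + 2
trace(a^-1 b a b a^-1) = trace(a^-1 b a b) trace(a) - trace(a^-1 b a b a) = x^2*y*z - x^3 - x*z^2 - y*z + 3*x
trace(a^-1 b a b a^-2) = trace(a^-1 b a b a^-1) trace(a) - trace(a^-1 b a b) = x^3*y*z - x^4 - x^2*z^2 - 2*x*y*z + 4*x^2 + z^2 - 2
trace(b a^-4 b a) = trace(a^-1 b a b a^-2) trace(a) - trace(a^-1 b a b a^-1) = x^4*y*z - x^5 - x^3*z^2 - 3*x^2*y*z + 5*x^3 + 2*x*z^2 + y*z - 5*x
trace(a^-4 b a^-1 b) = trace(b a^-4 b) trace(a) - trace(b a^-4 b a) = x^5*y^2 - 2*x^4*y*z - 3*x^3*y^2 + x^3*z^2 + 5*x^2*y*z - x^3 + x*y^2 - 2*x*z^2 - y*z + 3*x
trace(a^-3 b a^-1 b^-1 a^-1) = trace(a^-4 b a^-1) trace(b) - trace(a^-4 b a^-1 b) = x^4*y*z - x^3*y^2 - x^3*z^2 - 2*x^2*y*z + x^3 + 2*x*y^2 + 2*x*z^2 - 3*x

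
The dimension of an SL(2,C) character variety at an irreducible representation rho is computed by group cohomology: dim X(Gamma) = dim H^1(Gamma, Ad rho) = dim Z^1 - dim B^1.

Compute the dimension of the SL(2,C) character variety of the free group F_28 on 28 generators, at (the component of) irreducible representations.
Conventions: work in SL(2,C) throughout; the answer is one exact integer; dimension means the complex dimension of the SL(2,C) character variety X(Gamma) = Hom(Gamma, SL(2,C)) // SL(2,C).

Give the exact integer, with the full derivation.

81

Gamma = F_28 has 28 generators and no relators.
Z^1(Gamma, Ad rho) = (sl_2)^28: a cocycle is a free choice of one sl_2 vector per generator, so dim Z^1 = 3*28 = 84.
Irreducibility makes the coboundary map sl_2 -> Z^1 injective (trivial centralizer), so dim B^1 = 3.
dim H^1 = 84 - 3 = 81, which is dim X.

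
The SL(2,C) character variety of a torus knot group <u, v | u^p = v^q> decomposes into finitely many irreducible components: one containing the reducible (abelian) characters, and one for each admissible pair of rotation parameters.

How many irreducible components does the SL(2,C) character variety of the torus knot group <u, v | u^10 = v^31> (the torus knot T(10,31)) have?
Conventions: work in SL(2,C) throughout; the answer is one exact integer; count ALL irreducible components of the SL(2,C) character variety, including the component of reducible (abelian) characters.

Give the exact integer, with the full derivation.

136

Gamma = < u, v | u^10 = v^31 > (torus knot T(10,31)); the central element u^10 = v^31 acts as +I or -I in any irreducible SL(2,C) representation.
This locks tr(u) to 2*cos(pi*alpha/10), alpha in 1..9, and tr(v) to 2*cos(pi*beta/31), beta in 1..30, on each component of irreducible characters.
Consistency of u^10 = (-1)^alpha I with v^31 = (-1)^beta I forces alpha = beta (mod 2).
Counting: 5 odd alphas x 15 odd betas + 4 even alphas x 15 even betas = 75 + 60 = 135.
That is 135 components of irreducible characters, and with the reducible (abelian) component the total is 136.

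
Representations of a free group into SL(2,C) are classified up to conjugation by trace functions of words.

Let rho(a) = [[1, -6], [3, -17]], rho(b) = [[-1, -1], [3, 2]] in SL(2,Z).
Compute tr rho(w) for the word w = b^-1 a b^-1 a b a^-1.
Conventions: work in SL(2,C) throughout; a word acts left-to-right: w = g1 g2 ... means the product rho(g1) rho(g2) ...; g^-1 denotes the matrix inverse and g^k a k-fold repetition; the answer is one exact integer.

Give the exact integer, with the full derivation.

99760

rho(b^-1) = [[2, 1], [-3, -1]]
... * rho(a) = [[1, -6], [3, -17]]  ->  [[5, -29], [-6, 35]]
... * rho(b^-1) = [[2, 1], [-3, -1]]  ->  [[97, 34], [-117, -41]]
... * rho(a) = [[1, -6], [3, -17]]  ->  [[199, -1160], [-240, 1399]]
... * rho(b) = [[-1, -1], [3, 2]]  ->  [[-3679, -2519], [4437, 3038]]
... * rho(a^-1) = [[-17, 6], [-3, 1]]  ->  [[70100, -24593], [-84543, 29660]]
tr = 70100 + 29660 = 99760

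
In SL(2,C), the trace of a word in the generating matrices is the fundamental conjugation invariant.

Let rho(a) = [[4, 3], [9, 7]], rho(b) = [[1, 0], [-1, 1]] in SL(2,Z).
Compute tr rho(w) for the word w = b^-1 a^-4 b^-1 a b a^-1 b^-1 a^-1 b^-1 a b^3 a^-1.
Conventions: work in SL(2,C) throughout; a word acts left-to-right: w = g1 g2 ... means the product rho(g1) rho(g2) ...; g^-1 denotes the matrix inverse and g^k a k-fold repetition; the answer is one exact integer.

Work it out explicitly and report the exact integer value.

23563262

rho(b^-1) = [[1, 0], [1, 1]]
... * rho(a^-1) = [[7, -3], [-9, 4]]  ->  [[7, -3], [-2, 1]]
... * rho(a^-1) = [[7, -3], [-9, 4]]  ->  [[76, -33], [-23, 10]]
... * rho(a^-1) = [[7, -3], [-9, 4]]  ->  [[829, -360], [-251, 109]]
... * rho(a^-1) = [[7, -3], [-9, 4]]  ->  [[9043, -3927], [-2738, 1189]]
... * rho(b^-1) = [[1, 0], [1, 1]]  ->  [[5116, -3927], [-1549, 1189]]
... * rho(a) = [[4, 3], [9, 7]]  ->  [[-14879, -12141], [4505, 3676]]
... * rho(b) = [[1, 0], [-1, 1]]  ->  [[-2738, -12141], [829, 3676]]
... * rho(a^-1) = [[7, -3], [-9, 4]]  ->  [[90103, -40350], [-27281, 12217]]
... * rho(b^-1) = [[1, 0], [1, 1]]  ->  [[49753, -40350], [-15064, 12217]]
... * rho(a^-1) = [[7, -3], [-9, 4]]  ->  [[711421, -310659], [-215401, 94060]]
... * rho(b^-1) = [[1, 0], [1, 1]]  ->  [[400762, -310659], [-121341, 94060]]
... * rho(a) = [[4, 3], [9, 7]]  ->  [[-1192883, -972327], [361176, 294397]]
... * rho(b) = [[1, 0], [-1, 1]]  ->  [[-220556, -972327], [66779, 294397]]
... * rho(b) = [[1, 0], [-1, 1]]  ->  [[751771, -972327], [-227618, 294397]]
... * rho(b) = [[1, 0], [-1, 1]]  ->  [[1724098, -972327], [-522015, 294397]]
... * rho(a^-1) = [[7, -3], [-9, 4]]  ->  [[20819629, -9061602], [-6303678, 2743633]]
tr = 20819629 + 2743633 = 23563262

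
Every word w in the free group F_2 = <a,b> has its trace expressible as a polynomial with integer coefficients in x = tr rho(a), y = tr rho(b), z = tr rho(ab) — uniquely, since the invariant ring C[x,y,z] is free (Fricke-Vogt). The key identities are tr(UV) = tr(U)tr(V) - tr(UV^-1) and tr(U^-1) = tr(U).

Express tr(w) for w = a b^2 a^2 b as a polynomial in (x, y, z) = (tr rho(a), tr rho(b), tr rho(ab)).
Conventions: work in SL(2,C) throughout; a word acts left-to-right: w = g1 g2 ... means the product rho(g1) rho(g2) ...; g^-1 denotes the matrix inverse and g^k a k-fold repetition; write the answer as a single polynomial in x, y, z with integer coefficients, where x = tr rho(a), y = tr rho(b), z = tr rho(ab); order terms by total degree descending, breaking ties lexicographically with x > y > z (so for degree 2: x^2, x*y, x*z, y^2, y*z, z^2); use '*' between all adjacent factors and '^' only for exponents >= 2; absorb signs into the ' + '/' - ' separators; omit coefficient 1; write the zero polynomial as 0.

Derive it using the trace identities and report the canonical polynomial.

use: tr(b a b a) = tr(b a) * tr(b a) - tr(1) = z^2 - 2
tr(b a b) = tr(b) * tr(a b) - tr(a) = y*z - x
tr(a^2 b a b) = tr(a) * tr(b a b a) - tr(b a b) = x*z^2 - y*z - x
tr(b a^2) = tr(a) * tr(b a) - tr(b) = x*z - y
tr(a^2 b a) = tr(a) * tr(b a^2) - tr(b a) = x^2*z - x*y - z
apply: tr(a b^2 a^2 b) = tr(b) * tr(a^2 b a b) - tr(a^2 b a) = x*y*z^2 - x^2*z - y^2*z + z

x*y*z^2 - x^2*z - y^2*z + z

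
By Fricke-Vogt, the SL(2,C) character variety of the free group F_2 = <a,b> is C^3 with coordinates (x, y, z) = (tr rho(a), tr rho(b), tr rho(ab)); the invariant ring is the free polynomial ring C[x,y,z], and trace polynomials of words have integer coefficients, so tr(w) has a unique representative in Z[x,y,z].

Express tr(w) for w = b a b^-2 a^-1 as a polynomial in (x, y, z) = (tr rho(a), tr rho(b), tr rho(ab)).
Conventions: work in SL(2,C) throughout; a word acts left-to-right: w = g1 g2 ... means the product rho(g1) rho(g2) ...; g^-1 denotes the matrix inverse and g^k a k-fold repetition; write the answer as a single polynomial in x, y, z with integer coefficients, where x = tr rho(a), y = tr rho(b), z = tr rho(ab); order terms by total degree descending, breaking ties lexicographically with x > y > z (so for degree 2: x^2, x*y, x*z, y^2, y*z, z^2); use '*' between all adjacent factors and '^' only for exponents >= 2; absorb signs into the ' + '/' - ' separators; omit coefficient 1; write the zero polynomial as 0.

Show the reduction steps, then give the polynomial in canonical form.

tr(b a b) = tr(b) * tr(a b) - tr(a) = y*z - x
reduce: tr(b a b a) = tr(a b) * tr(a b) - tr(1) = z^2 - 2
tr(a^-1 b a b) = tr(b a b) * tr(a) - tr(b a b a) = x*y*z - x^2 - z^2 + 2
tr(b^-1 a^-1 b a) = tr(a^-1 b a) * tr(b) - tr(a^-1 b a b) = -x*y*z + x^2 + y^2 + z^2 - 2
reduce: tr(b a b^-2 a^-1) = tr(b^-1 a^-1 b a) * tr(b) - tr(b^-1 a^-1 b a b) = -x*y^2*z + x^2*y + y^3 + y*z^2 - 3*y

-x*y^2*z + x^2*y + y^3 + y*z^2 - 3*y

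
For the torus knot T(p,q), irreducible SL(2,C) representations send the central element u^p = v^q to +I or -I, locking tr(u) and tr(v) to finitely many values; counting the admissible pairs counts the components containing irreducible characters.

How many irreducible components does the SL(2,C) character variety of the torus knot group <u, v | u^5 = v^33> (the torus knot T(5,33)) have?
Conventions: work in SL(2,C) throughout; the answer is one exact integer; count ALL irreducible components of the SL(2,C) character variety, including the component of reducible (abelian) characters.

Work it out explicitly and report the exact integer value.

Gamma = < u, v | u^5 = v^33 > (torus knot T(5,33)); the central element u^5 = v^33 acts as +I or -I in any irreducible SL(2,C) representation.
So on each irreducible component the traces are pinned: tr(u) = 2*cos(pi*alpha/5) with 1 <= alpha <= 4, tr(v) = 2*cos(pi*beta/33) with 1 <= beta <= 32.
u^5 = (-1)^alpha I and v^33 = (-1)^beta I must agree, so alpha and beta have equal parity.
count pairs: odd alpha (2 choices) x odd beta (16), plus even alpha (2) x even beta (16): 2*16 + 2*16 = 64.
Total: 64 irreducible-character components + 1 reducible (abelian) component = 65.

65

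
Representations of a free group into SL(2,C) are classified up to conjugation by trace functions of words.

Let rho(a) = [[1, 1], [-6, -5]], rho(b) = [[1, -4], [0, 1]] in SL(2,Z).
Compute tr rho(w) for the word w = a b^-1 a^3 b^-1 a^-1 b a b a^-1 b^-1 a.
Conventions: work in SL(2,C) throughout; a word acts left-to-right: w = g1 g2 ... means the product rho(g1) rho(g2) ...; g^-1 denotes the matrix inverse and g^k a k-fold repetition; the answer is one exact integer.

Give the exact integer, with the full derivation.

rho(a) = [[1, 1], [-6, -5]]
... * rho(b^-1) = [[1, 4], [0, 1]]  ->  [[1, 5], [-6, -29]]
... * rho(a) = [[1, 1], [-6, -5]]  ->  [[-29, -24], [168, 139]]
... * rho(a) = [[1, 1], [-6, -5]]  ->  [[115, 91], [-666, -527]]
... * rho(a) = [[1, 1], [-6, -5]]  ->  [[-431, -340], [2496, 1969]]
... * rho(b^-1) = [[1, 4], [0, 1]]  ->  [[-431, -2064], [2496, 11953]]
... * rho(a^-1) = [[-5, -1], [6, 1]]  ->  [[-10229, -1633], [59238, 9457]]
... * rho(b) = [[1, -4], [0, 1]]  ->  [[-10229, 39283], [59238, -227495]]
... * rho(a) = [[1, 1], [-6, -5]]  ->  [[-245927, -206644], [1424208, 1196713]]
... * rho(b) = [[1, -4], [0, 1]]  ->  [[-245927, 777064], [1424208, -4500119]]
... * rho(a^-1) = [[-5, -1], [6, 1]]  ->  [[5892019, 1022991], [-34121754, -5924327]]
... * rho(b^-1) = [[1, 4], [0, 1]]  ->  [[5892019, 24591067], [-34121754, -142411343]]
... * rho(a) = [[1, 1], [-6, -5]]  ->  [[-141654383, -117063316], [820346304, 677934961]]
tr = -141654383 + 677934961 = 536280578

536280578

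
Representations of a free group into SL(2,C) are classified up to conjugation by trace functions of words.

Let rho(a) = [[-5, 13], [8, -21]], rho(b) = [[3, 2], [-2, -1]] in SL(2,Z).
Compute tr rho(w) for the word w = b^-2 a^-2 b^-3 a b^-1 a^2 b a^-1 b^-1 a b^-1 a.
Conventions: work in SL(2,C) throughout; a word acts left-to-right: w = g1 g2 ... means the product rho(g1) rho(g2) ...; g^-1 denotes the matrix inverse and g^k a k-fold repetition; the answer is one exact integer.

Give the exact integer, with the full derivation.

rho(b^-1) = [[-1, -2], [2, 3]]
... * rho(b^-1) = [[-1, -2], [2, 3]]  ->  [[-3, -4], [4, 5]]
... * rho(a^-1) = [[-21, -13], [-8, -5]]  ->  [[95, 59], [-124, -77]]
... * rho(a^-1) = [[-21, -13], [-8, -5]]  ->  [[-2467, -1530], [3220, 1997]]
... * rho(b^-1) = [[-1, -2], [2, 3]]  ->  [[-593, 344], [774, -449]]
... * rho(b^-1) = [[-1, -2], [2, 3]]  ->  [[1281, 2218], [-1672, -2895]]
... * rho(b^-1) = [[-1, -2], [2, 3]]  ->  [[3155, 4092], [-4118, -5341]]
... * rho(a) = [[-5, 13], [8, -21]]  ->  [[16961, -44917], [-22138, 58627]]
... * rho(b^-1) = [[-1, -2], [2, 3]]  ->  [[-106795, -168673], [139392, 220157]]
... * rho(a) = [[-5, 13], [8, -21]]  ->  [[-815409, 2153798], [1064296, -2811201]]
... * rho(a) = [[-5, 13], [8, -21]]  ->  [[21307429, -55830075], [-27811088, 72871069]]
... * rho(b) = [[3, 2], [-2, -1]]  ->  [[175582437, 98444933], [-229175402, -128493245]]
... * rho(a^-1) = [[-21, -13], [-8, -5]]  ->  [[-4474790641, -2774796346], [5840629402, 3621746451]]
... * rho(b^-1) = [[-1, -2], [2, 3]]  ->  [[-1074802051, 625192244], [1402863500, -816019451]]
... * rho(a) = [[-5, 13], [8, -21]]  ->  [[10375548207, -27101463787], [-13542473108, 35373633971]]
... * rho(b^-1) = [[-1, -2], [2, 3]]  ->  [[-64578475781, -102055487775], [84289741050, 133205848129]]
... * rho(a) = [[-5, 13], [8, -21]]  ->  [[-493551523295, 1303645058122], [644198079782, -1701556177059]]
tr = -493551523295 + -1701556177059 = -2195107700354

-2195107700354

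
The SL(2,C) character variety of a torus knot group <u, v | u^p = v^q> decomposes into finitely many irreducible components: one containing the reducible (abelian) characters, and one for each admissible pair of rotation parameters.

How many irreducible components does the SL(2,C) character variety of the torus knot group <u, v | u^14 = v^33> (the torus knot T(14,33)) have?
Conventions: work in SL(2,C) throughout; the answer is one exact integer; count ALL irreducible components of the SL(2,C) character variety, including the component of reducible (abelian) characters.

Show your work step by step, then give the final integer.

209

In the torus knot group T(14,33), u^14 = v^33 is central, so an irreducible representation sends it to +I or -I (Schur).
So on each irreducible component the traces are pinned: tr(u) = 2*cos(pi*alpha/14) with 1 <= alpha <= 13, tr(v) = 2*cos(pi*beta/33) with 1 <= beta <= 32.
The two central values (-1)^alpha I and (-1)^beta I must be the same matrix, so alpha and beta share a parity.
Counting: 7 odd alphas x 16 odd betas + 6 even alphas x 16 even betas = 112 + 96 = 208.
Total: 208 irreducible-character components + 1 reducible (abelian) component = 209.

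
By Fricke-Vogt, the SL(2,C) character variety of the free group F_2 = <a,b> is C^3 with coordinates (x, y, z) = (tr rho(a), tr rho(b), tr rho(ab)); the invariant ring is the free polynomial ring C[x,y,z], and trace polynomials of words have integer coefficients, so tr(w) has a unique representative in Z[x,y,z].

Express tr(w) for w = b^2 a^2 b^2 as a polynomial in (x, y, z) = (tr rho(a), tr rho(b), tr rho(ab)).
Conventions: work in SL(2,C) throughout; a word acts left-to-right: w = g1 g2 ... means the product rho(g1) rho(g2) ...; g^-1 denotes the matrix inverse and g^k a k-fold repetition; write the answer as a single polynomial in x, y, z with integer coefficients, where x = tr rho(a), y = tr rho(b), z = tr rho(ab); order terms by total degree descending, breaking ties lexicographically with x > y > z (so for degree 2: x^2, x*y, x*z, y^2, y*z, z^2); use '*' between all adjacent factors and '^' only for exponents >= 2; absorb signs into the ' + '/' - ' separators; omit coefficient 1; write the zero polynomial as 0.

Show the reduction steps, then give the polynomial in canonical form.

next, trace(a b^2) = trace(b) trace(a b) - trace(a)   [square of b] = y*z - x
trace(b^3 a) = trace(b) trace(a b^2) - trace(a b)   [square of b] = y^2*z - x*y - z
trace(b^2) = trace(b) trace(b) - trace(1)   [square of b] = y^2 - 2
trace(b^3) = trace(b) trace(b^2) - trace(b)   [square of b] = y^3 - 3*y
trace(b^2 a^2 b) = trace(a) trace(b^3 a) - trace(b^3)   [square of a] = x*y^2*z - x^2*y - y^3 - x*z + 3*y
trace(b^2 a^2) = trace(a) trace(b^2 a) - trace(b^2)   [square of a] = x*y*z - x^2 - y^2 + 2
trace(b^2 a^2 b^2) = trace(b) trace(b^2 a^2 b) - trace(b^2 a^2)   [square of b] = x*y^3*z - x^2*y^2 - y^4 - 2*x*y*z + x^2 + 4*y^2 - 2

x*y^3*z - x^2*y^2 - y^4 - 2*x*y*z + x^2 + 4*y^2 - 2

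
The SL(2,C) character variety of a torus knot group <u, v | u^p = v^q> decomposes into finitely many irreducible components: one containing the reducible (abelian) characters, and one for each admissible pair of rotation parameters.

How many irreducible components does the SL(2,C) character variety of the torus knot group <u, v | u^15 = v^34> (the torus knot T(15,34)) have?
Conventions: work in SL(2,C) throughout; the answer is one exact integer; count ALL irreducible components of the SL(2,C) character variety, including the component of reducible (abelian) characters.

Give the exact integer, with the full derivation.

Gamma = < u, v | u^15 = v^34 > (torus knot T(15,34)); the central element u^15 = v^34 acts as +I or -I in any irreducible SL(2,C) representation.
So on each irreducible component the traces are pinned: tr(u) = 2*cos(pi*alpha/15) with 1 <= alpha <= 14, tr(v) = 2*cos(pi*beta/34) with 1 <= beta <= 33.
The two central values (-1)^alpha I and (-1)^beta I must be the same matrix, so alpha and beta share a parity.
Enumerate parity-matched pairs: 7*17 odd-odd plus 7*16 even-even gives 231.
Total: 231 irreducible-character components + 1 reducible (abelian) component = 232.

232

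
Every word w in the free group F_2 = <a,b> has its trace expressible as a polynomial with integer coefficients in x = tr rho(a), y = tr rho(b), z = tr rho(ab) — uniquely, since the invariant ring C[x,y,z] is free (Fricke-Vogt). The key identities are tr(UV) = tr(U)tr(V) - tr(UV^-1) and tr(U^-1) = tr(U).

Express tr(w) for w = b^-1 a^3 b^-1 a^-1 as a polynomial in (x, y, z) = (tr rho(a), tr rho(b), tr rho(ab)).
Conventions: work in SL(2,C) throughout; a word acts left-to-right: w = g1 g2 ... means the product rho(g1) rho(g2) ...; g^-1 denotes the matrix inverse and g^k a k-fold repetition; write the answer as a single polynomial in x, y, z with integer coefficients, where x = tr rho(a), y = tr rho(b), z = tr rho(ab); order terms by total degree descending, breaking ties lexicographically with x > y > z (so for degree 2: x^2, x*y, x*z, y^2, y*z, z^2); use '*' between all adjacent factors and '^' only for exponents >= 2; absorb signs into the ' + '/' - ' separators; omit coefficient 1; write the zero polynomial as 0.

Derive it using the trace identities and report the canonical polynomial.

tr(a^2) = tr(a) tr(a) - tr(1)   [square of a] = x^2 - 2
tr(a^3) = tr(a) tr(a^2) - tr(a)   [square of a] = x^3 - 3*x
tr(a b a) = tr(a) tr(b a) - tr(b)   [square of a] = x*z - y
tr(a^3 b) = tr(a) tr(a b a) - tr(a b)   [square of a] = x^2*z - x*y - z
tr(a^3 b^-1) = tr(a^3) tr(b) - tr(a^3 b)   [inverse elimination on b] = x^3*y - x^2*z - 2*x*y + z
tr(b^-1 a^3 b^-1) = tr(a^3 b^-1) tr(b) - tr(a^3)   [inverse elimination on b] = x^3*y^2 - x^2*y*z - x^3 - 2*x*y^2 + y*z + 3*x
tr(a^4) = tr(a) tr(a^3) - tr(a^2)   [square of a] = x^4 - 4*x^2 + 2
tr(a^4 b) = tr(a) tr(b a^3) - tr(b a^2)   [square of a] = x^3*z - x^2*y - 2*x*z + y
tr(a^3 b^-1 a) = tr(a^4) tr(b) - tr(a^4 b)   [inverse elimination on b] = x^4*y - x^3*z - 3*x^2*y + 2*x*z + y
tr(b a b a) = tr(b a) tr(b a) - tr(1)   [split at a repeated b] = z^2 - 2
tr(b a b) = tr(b) tr(a b) - tr(a)   [square of b] = y*z - x
tr(a b a b a) = tr(a) tr(b a b a) - tr(b a b)   [square of a] = x*z^2 - y*z - x
tr(a b a^3 b) = tr(a) tr(a b a b a) - tr(a b a b)   [square of a] = x^2*z^2 - x*y*z - x^2 - z^2 + 2
tr(a^3 b^-1 a b) = tr(a b a^3) tr(b) - tr(a b a^3 b)   [inverse elimination on b] = x^3*y*z - x^2*y^2 - x^2*z^2 - x*y*z + x^2 + y^2 + z^2 - 2
tr(b^-1 a^3 b^-1 a) = tr(a^3 b^-1 a) tr(b) - tr(a^3 b^-1 a b)   [inverse elimination on b] = x^4*y^2 - 2*x^3*y*z - 2*x^2*y^2 + x^2*z^2 + 3*x*y*z - x^2 - z^2 + 2
tr(b^-1 a^3 b^-1 a^-1) = tr(b^-1 a^3 b^-1) tr(a) - tr(b^-1 a^3 b^-1 a)   [inverse elimination on a] = x^3*y*z - x^4 - x^2*z^2 - 2*x*y*z + 4*x^2 + z^2 - 2

x^3*y*z - x^4 - x^2*z^2 - 2*x*y*z + 4*x^2 + z^2 - 2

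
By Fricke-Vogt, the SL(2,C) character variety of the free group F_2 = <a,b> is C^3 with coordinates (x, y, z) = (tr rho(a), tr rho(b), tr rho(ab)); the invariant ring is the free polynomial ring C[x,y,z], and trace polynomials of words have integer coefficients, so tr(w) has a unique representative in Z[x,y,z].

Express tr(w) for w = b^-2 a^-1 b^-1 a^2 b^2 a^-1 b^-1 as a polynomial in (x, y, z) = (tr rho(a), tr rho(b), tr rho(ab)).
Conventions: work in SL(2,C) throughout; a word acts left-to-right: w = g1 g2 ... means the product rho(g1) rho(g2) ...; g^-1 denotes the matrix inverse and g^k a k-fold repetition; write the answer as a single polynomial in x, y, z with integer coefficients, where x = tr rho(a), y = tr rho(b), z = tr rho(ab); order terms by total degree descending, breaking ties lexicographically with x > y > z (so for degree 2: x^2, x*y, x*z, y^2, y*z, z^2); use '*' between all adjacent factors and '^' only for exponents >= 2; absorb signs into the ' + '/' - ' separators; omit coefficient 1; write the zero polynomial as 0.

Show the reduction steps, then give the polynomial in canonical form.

reduce: trace(b^2 a) = trace(b) trace(a b) - trace(a)  (reduce the b square) = y*z - x
trace(b^2) = trace(b) trace(b) - trace(1)  (reduce the b square) = y^2 - 2
so trace(a b^2 a) = trace(a) trace(b^2 a) - trace(b^2)  (reduce the a square) = x*y*z - x^2 - y^2 + 2
so trace(a b a b) = trace(a b) trace(a b) - trace(1)  (split on a) = z^2 - 2
reduce: trace(a b a) = trace(a) trace(b a) - trace(b)  (reduce the a square) = x*z - y
so trace(a b^2 a b) = trace(b) trace(a b a b) - trace(a b a)  (reduce the b square) = y*z^2 - x*z - y
so trace(a b^2 a b^-1) = trace(a b^2 a) trace(b) - trace(a b^2 a b)  (eliminate b^-1) = x*y^2*z - x^2*y - y^3 - y*z^2 + x*z + 3*y
so trace(b^-2 a b^2 a) = trace(a b^2 a b^-1) trace(b) - trace(a b^2 a)  (eliminate b^-1) = x*y^3*z - x^2*y^2 - y^4 - y^2*z^2 + x^2 + 4*y^2 - 2
so trace(a b^2 a^-1 b^-2) = trace(b^-2 a b^2) trace(a) - trace(b^-2 a b^2 a)  (eliminate a^-1) = -x*y^3*z + x^2*y^2 + y^4 + y^2*z^2 - 4*y^2 + 2
trace(b a^2 b^2) = trace(b) trace(a^2 b^2) - trace(a^2 b)  (reduce the b square) = x*y^2*z - x^2*y - y^3 - x*z + 3*y
so trace(a b a^2 b) = trace(a) trace(b a b a) - trace(b a b)  (reduce the a square) = x*z^2 - y*z - x
trace(a b a^2) = trace(a) trace(a b a) - trace(a b)  (reduce the a square) = x^2*z - x*y - z
reduce: trace(b a^2 b^2 a) = trace(b) trace(a b a^2 b) - trace(a b a^2)  (reduce the b square) = x*y*z^2 - x^2*z - y^2*z + z
reduce: trace(b a^2 b^2 a^-1) = trace(b a^2 b^2) trace(a) - trace(b a^2 b^2 a)  (eliminate a^-1) = x^2*y^2*z - x^3*y - x*y^3 - x*y*z^2 + y^2*z + 3*x*y - z
so trace(a^-1 b a^2 b^2 a^-1) = trace(b a^2 b^2 a^-1) trace(a) - trace(b a^2 b^2)  (eliminate a^-1) = x^3*y^2*z - x^4*y - x^2*y^3 - x^2*y*z^2 + 4*x^2*y + y^3 - 3*y
so trace(b^2 a^2 b^2) = trace(b) trace(b a^2 b^2) - trace(b a^2 b)  (reduce the b square) = x*y^3*z - x^2*y^2 - y^4 - 2*x*y*z + x^2 + 4*y^2 - 2
reduce: trace(a^2 b^2 a) = trace(a) trace(a b^2 a) - trace(a b^2)  (reduce the a square) = x^2*y*z - x^3 - x*y^2 - y*z + 3*x
trace(b^2 a^2 b^2 a) = trace(b) trace(a^2 b^2 a b) - trace(a^2 b^2 a)  (reduce the b square) = x*y^2*z^2 - 2*x^2*y*z - y^3*z + x^3 + x*y^2 + 2*y*z - 3*x
reduce: trace(b a^2 b^2 a^-1 b) = trace(b^2 a^2 b^2) trace(a) - trace(b^2 a^2 b^2 a)  (eliminate a^-1) = x^2*y^3*z - x^3*y^2 - x*y^4 - x*y^2*z^2 + y^3*z + 3*x*y^2 - 2*y*z + x
so trace(b^3 a b a) = trace(b) trace(a b a b^2) - trace(a b a b)  (reduce the b square) = y^2*z^2 - x*y*z - y^2 - z^2 + 2
so trace(b a b^2) = trace(b) trace(b a b) - trace(b a)  (reduce the b square) = y^2*z - x*y - z
reduce: trace(b^3 a b) = trace(b) trace(b a b^2) - trace(b a b)  (reduce the b square) = y^3*z - x*y^2 - 2*y*z + x
so trace(b a b a^2 b^2) = trace(a) trace(b^3 a b a) - trace(b^3 a b)  (reduce the a square) = x*y^2*z^2 - x^2*y*z - y^3*z - x*z^2 + 2*y*z + x
reduce: trace(b a b a b a) = trace(a b) trace(a b a b) - trace(a^-1 b^-1)  (split on a) = z^3 - 3*z
so trace(a b a b a^2 b) = trace(a) trace(b a b a b a) - trace(b a b a b)  (reduce the a square) = x*z^3 - y*z^2 - 2*x*z + y
reduce: trace(a b a b a^2) = trace(a) trace(a b a b a) - trace(a b a b)  (reduce the a square) = x^2*z^2 - x*y*z - x^2 - z^2 + 2
trace(b a b a^2 b^2 a) = trace(b) trace(a b a b a^2 b) - trace(a b a b a^2)  (reduce the b square) = x*y*z^3 - x^2*z^2 - y^2*z^2 - x*y*z + x^2 + y^2 + z^2 - 2
so trace(b a^2 b^2 a^-1 b a) = trace(b a b a^2 b^2) trace(a) - trace(b a b a^2 b^2 a)  (eliminate a^-1) = x^2*y^2*z^2 - x^3*y*z - x*y^3*z - x*y*z^3 + y^2*z^2 + 3*x*y*z - y^2 - z^2 + 2
trace(a^-1 b a^2 b^2 a^-1 b) = trace(b a^2 b^2 a^-1 b) trace(a) - trace(b a^2 b^2 a^-1 b a)  (eliminate a^-1) = x^3*y^3*z - x^4*y^2 - x^2*y^4 - 2*x^2*y^2*z^2 + x^3*y*z + 2*x*y^3*z + x*y*z^3 + 3*x^2*y^2 - y^2*z^2 - 5*x*y*z + x^2 + y^2 + z^2 - 2
so trace(b^-1 a^-1 b a^2 b^2 a^-1) = trace(a^-1 b a^2 b^2 a^-1) trace(b) - trace(a^-1 b a^2 b^2 a^-1 b)  (eliminate b^-1) = x^2*y^2*z^2 - x^3*y*z - 2*x*y^3*z - x*y*z^3 + x^2*y^2 + y^4 + y^2*z^2 + 5*x*y*z - x^2 - 4*y^2 - z^2 + 2
reduce: trace(a^2 b^2 a^-1 b^-2 a^-1 b) = trace(b^-1 a^-1 b a^2 b^2 a^-1) trace(b) - trace(b^-1 a^-1 b a^2 b^2 a^-1 b)  (eliminate b^-1) = x^2*y^3*z^2 - 2*x^3*y^2*z - 2*x*y^4*z - x*y^2*z^3 + x^4*y + 2*x^2*y^3 + x^2*y*z^2 + y^5 + y^3*z^2 + 5*x*y^2*z - 5*x^2*y - 5*y^3 - y*z^2 + 5*y
trace(b^-2 a^-1 b^-1 a^2 b^2 a^-1) = trace(a^2 b^2 a^-1 b^-2 a^-1) trace(b) - trace(a^2 b^2 a^-1 b^-2 a^-1 b)  (eliminate b^-1) = -x^2*y^3*z^2 + 2*x^3*y^2*z + x*y^4*z + x*y^2*z^3 - x^4*y - x^2*y^3 - x^2*y*z^2 - 5*x*y^2*z + 5*x^2*y + y^3 + y*z^2 - 3*y
trace(a^2 b^2 a^-1 b^-1) = trace(a^2 b^2 a^-1) trace(b) - trace(a^2 b^2 a^-1 b)  (eliminate b^-1) = -x^2*y^2*z + x^3*y + x*y^3 + x*y*z^2 - 4*x*y + z
so trace(b^-1 a^2 b^2 a^-1 b^-1) = trace(a^2 b^2 a^-1 b^-1) trace(b) - trace(a^2 b^2 a^-1)  (eliminate b^-1) = -x^2*y^3*z + x^3*y^2 + x*y^4 + x*y^2*z^2 - 4*x*y^2 + x
trace(a b^-1 a^2 b) = trace(a^2 b a) trace(b) - trace(a^2 b a b)  (eliminate b^-1) = x^2*y*z - x*y^2 - x*z^2 + x
so trace(a^2 b^2 a^2) = trace(a) trace(b^2 a^3) - trace(b^2 a^2)  (reduce the a square) = x^3*y*z - x^4 - x^2*y^2 - 2*x*y*z + 4*x^2 + y^2 - 2
so trace(a^2 b^2 a^2 b) = trace(a) trace(b a^2 b^2 a) - trace(b a^2 b^2)  (reduce the a square) = x^2*y*z^2 - x^3*z - 2*x*y^2*z + x^2*y + y^3 + 2*x*z - 3*y
trace(a b^-1 a^2 b^2 a) = trace(a^2 b^2 a^2) trace(b) - trace(a^2 b^2 a^2 b)  (eliminate b^-1) = x^3*y^2*z - x^4*y - x^2*y^3 - x^2*y*z^2 + x^3*z + 3*x^2*y - 2*x*z + y
trace(a^2 b^2 a b a) = trace(a) trace(a b^2 a b a) - trace(a b^2 a b)  (reduce the a square) = x^2*y*z^2 - x^3*z - x*y^2*z - y*z^2 + 2*x*z + y
trace(a b^-1 a^2 b^2 a b) = trace(a^2 b^2 a b a) trace(b) - trace(a^2 b^2 a b a b)  (eliminate b^-1) = x^2*y^2*z^2 - x^3*y*z - x*y^3*z - x*y*z^3 + x^2*z^2 + 3*x*y*z - x^2 - z^2 + 2
trace(b^-1 a b^-1 a^2 b^2 a) = trace(a b^-1 a^2 b^2 a) trace(b) - trace(a b^-1 a^2 b^2 a b)  (eliminate b^-1) = x^3*y^3*z - x^4*y^2 - x^2*y^4 - 2*x^2*y^2*z^2 + 2*x^3*y*z + x*y^3*z + x*y*z^3 + 3*x^2*y^2 - x^2*z^2 - 5*x*y*z + x^2 + y^2 + z^2 - 2
trace(b^-1 a^2 b^2 a^-1 b^-1 a) = trace(b^-1 a b^-1 a^2 b^2) trace(a) - trace(b^-1 a b^-1 a^2 b^2 a)  (eliminate a^-1) = -x^3*y^3*z + x^4*y^2 + x^2*y^4 + 2*x^2*y^2*z^2 - x^3*y*z - x*y^3*z - x*y*z^3 - 4*x^2*y^2 + 5*x*y*z - y^2 - z^2 + 2
trace(b^-1 a^-1 b^-1 a^2 b^2 a^-1) = trace(b^-1 a^2 b^2 a^-1 b^-1) trace(a) - trace(b^-1 a^2 b^2 a^-1 b^-1 a)  (eliminate a^-1) = -x^2*y^2*z^2 + x^3*y*z + x*y^3*z + x*y*z^3 - 5*x*y*z + x^2 + y^2 + z^2 - 2
trace(b^-2 a^-1 b^-1 a^2 b^2 a^-1 b^-1) = trace(b^-2 a^-1 b^-1 a^2 b^2 a^-1) trace(b) - trace(b^-2 a^-1 b^-1 a^2 b^2 a^-1 b)  (eliminate b^-1) = -x^2*y^4*z^2 + 2*x^3*y^3*z + x*y^5*z + x*y^3*z^3 - x^4*y^2 - x^2*y^4 - x^3*y*z - 6*x*y^3*z - x*y*z^3 + 5*x^2*y^2 + y^4 + y^2*z^2 + 5*x*y*z - x^2 - 4*y^2 - z^2 + 2

-x^2*y^4*z^2 + 2*x^3*y^3*z + x*y^5*z + x*y^3*z^3 - x^4*y^2 - x^2*y^4 - x^3*y*z - 6*x*y^3*z - x*y*z^3 + 5*x^2*y^2 + y^4 + y^2*z^2 + 5*x*y*z - x^2 - 4*y^2 - z^2 + 2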